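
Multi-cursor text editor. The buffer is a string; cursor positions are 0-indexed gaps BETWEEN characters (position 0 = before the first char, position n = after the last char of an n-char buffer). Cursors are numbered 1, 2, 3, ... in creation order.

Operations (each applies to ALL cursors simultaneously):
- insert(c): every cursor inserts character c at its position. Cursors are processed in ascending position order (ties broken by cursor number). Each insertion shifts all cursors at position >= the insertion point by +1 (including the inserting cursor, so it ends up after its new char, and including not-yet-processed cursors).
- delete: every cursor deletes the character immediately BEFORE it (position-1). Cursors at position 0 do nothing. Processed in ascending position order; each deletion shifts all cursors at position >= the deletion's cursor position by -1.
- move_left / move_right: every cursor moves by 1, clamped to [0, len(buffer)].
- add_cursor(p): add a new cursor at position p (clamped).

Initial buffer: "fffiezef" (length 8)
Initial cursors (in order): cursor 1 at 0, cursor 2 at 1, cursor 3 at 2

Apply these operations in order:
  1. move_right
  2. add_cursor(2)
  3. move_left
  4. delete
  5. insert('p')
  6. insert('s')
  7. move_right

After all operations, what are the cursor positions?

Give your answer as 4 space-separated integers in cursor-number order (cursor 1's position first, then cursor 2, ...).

After op 1 (move_right): buffer="fffiezef" (len 8), cursors c1@1 c2@2 c3@3, authorship ........
After op 2 (add_cursor(2)): buffer="fffiezef" (len 8), cursors c1@1 c2@2 c4@2 c3@3, authorship ........
After op 3 (move_left): buffer="fffiezef" (len 8), cursors c1@0 c2@1 c4@1 c3@2, authorship ........
After op 4 (delete): buffer="fiezef" (len 6), cursors c1@0 c2@0 c3@0 c4@0, authorship ......
After op 5 (insert('p')): buffer="ppppfiezef" (len 10), cursors c1@4 c2@4 c3@4 c4@4, authorship 1234......
After op 6 (insert('s')): buffer="ppppssssfiezef" (len 14), cursors c1@8 c2@8 c3@8 c4@8, authorship 12341234......
After op 7 (move_right): buffer="ppppssssfiezef" (len 14), cursors c1@9 c2@9 c3@9 c4@9, authorship 12341234......

Answer: 9 9 9 9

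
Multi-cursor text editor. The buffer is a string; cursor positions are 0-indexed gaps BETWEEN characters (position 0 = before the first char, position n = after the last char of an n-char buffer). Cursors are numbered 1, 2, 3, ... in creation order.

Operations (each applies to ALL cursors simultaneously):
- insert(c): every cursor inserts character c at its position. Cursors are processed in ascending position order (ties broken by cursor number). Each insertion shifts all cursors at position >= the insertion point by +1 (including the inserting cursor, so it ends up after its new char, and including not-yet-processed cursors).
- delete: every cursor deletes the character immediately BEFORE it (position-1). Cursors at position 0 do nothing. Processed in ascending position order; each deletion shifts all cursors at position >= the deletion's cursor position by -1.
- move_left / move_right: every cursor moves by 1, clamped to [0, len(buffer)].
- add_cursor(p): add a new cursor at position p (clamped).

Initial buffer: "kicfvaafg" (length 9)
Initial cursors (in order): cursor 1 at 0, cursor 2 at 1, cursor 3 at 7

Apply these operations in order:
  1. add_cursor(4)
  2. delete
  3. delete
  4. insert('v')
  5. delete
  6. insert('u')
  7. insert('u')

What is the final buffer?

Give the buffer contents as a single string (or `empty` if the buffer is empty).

Answer: uuuuiuuvuufg

Derivation:
After op 1 (add_cursor(4)): buffer="kicfvaafg" (len 9), cursors c1@0 c2@1 c4@4 c3@7, authorship .........
After op 2 (delete): buffer="icvafg" (len 6), cursors c1@0 c2@0 c4@2 c3@4, authorship ......
After op 3 (delete): buffer="ivfg" (len 4), cursors c1@0 c2@0 c4@1 c3@2, authorship ....
After op 4 (insert('v')): buffer="vvivvvfg" (len 8), cursors c1@2 c2@2 c4@4 c3@6, authorship 12.4.3..
After op 5 (delete): buffer="ivfg" (len 4), cursors c1@0 c2@0 c4@1 c3@2, authorship ....
After op 6 (insert('u')): buffer="uuiuvufg" (len 8), cursors c1@2 c2@2 c4@4 c3@6, authorship 12.4.3..
After op 7 (insert('u')): buffer="uuuuiuuvuufg" (len 12), cursors c1@4 c2@4 c4@7 c3@10, authorship 1212.44.33..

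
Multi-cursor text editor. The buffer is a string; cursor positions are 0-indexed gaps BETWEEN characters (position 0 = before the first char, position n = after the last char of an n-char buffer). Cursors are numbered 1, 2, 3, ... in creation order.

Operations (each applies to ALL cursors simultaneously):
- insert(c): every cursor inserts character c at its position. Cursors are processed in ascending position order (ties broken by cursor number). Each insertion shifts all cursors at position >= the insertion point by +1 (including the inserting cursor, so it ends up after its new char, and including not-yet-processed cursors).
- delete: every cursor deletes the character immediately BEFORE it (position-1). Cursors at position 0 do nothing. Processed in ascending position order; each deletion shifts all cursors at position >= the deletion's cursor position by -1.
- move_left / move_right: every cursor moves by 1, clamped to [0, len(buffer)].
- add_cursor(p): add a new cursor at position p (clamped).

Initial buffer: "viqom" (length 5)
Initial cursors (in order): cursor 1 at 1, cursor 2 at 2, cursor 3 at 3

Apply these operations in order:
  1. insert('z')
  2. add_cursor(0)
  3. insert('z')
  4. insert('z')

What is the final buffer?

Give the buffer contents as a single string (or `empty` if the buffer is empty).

After op 1 (insert('z')): buffer="vzizqzom" (len 8), cursors c1@2 c2@4 c3@6, authorship .1.2.3..
After op 2 (add_cursor(0)): buffer="vzizqzom" (len 8), cursors c4@0 c1@2 c2@4 c3@6, authorship .1.2.3..
After op 3 (insert('z')): buffer="zvzzizzqzzom" (len 12), cursors c4@1 c1@4 c2@7 c3@10, authorship 4.11.22.33..
After op 4 (insert('z')): buffer="zzvzzzizzzqzzzom" (len 16), cursors c4@2 c1@6 c2@10 c3@14, authorship 44.111.222.333..

Answer: zzvzzzizzzqzzzom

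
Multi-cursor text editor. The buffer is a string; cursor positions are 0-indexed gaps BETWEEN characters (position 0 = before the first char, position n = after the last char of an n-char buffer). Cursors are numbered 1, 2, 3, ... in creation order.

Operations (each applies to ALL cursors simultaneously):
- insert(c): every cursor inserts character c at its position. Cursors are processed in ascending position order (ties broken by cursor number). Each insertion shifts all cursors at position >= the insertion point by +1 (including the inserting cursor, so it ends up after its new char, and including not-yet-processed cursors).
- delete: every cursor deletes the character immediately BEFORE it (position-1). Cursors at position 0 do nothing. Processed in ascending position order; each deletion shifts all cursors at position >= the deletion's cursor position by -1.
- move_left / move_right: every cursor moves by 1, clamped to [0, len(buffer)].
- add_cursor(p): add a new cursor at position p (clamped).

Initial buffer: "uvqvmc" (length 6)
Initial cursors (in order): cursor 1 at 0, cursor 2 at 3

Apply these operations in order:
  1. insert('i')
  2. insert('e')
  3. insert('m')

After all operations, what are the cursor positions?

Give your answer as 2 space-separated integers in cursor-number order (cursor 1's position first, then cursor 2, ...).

After op 1 (insert('i')): buffer="iuvqivmc" (len 8), cursors c1@1 c2@5, authorship 1...2...
After op 2 (insert('e')): buffer="ieuvqievmc" (len 10), cursors c1@2 c2@7, authorship 11...22...
After op 3 (insert('m')): buffer="iemuvqiemvmc" (len 12), cursors c1@3 c2@9, authorship 111...222...

Answer: 3 9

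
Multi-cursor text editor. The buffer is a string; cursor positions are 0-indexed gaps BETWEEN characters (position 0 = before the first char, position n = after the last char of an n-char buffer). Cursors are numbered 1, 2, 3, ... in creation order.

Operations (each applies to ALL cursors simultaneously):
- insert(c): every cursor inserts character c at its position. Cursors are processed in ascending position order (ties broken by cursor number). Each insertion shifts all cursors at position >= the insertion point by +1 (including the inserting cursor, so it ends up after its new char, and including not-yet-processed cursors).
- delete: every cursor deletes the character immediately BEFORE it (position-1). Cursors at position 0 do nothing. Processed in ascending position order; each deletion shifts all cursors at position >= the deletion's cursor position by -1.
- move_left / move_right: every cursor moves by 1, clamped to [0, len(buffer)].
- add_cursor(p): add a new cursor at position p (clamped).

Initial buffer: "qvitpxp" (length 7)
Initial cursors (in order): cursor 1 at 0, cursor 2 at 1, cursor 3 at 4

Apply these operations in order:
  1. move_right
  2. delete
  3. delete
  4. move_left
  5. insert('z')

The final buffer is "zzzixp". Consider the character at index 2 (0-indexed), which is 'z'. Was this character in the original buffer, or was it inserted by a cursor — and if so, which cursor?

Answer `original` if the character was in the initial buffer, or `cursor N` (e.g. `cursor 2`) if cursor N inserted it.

After op 1 (move_right): buffer="qvitpxp" (len 7), cursors c1@1 c2@2 c3@5, authorship .......
After op 2 (delete): buffer="itxp" (len 4), cursors c1@0 c2@0 c3@2, authorship ....
After op 3 (delete): buffer="ixp" (len 3), cursors c1@0 c2@0 c3@1, authorship ...
After op 4 (move_left): buffer="ixp" (len 3), cursors c1@0 c2@0 c3@0, authorship ...
After op 5 (insert('z')): buffer="zzzixp" (len 6), cursors c1@3 c2@3 c3@3, authorship 123...
Authorship (.=original, N=cursor N): 1 2 3 . . .
Index 2: author = 3

Answer: cursor 3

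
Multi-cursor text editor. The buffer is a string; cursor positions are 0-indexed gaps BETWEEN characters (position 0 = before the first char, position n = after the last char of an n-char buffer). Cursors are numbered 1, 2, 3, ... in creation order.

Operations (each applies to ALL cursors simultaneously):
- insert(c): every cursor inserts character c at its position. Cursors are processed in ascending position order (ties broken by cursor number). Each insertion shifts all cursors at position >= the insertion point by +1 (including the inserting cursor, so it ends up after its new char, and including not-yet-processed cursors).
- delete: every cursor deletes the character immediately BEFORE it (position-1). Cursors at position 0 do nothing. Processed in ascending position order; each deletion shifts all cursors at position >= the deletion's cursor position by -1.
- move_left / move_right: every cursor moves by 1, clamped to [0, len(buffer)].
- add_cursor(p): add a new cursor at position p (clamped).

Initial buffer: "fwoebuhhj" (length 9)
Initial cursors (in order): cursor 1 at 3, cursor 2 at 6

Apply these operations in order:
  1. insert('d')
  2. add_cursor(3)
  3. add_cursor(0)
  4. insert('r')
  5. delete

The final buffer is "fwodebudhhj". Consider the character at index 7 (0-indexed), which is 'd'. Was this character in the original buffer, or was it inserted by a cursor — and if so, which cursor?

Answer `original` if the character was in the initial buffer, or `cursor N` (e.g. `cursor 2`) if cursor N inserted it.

After op 1 (insert('d')): buffer="fwodebudhhj" (len 11), cursors c1@4 c2@8, authorship ...1...2...
After op 2 (add_cursor(3)): buffer="fwodebudhhj" (len 11), cursors c3@3 c1@4 c2@8, authorship ...1...2...
After op 3 (add_cursor(0)): buffer="fwodebudhhj" (len 11), cursors c4@0 c3@3 c1@4 c2@8, authorship ...1...2...
After op 4 (insert('r')): buffer="rfwordrebudrhhj" (len 15), cursors c4@1 c3@5 c1@7 c2@12, authorship 4...311...22...
After op 5 (delete): buffer="fwodebudhhj" (len 11), cursors c4@0 c3@3 c1@4 c2@8, authorship ...1...2...
Authorship (.=original, N=cursor N): . . . 1 . . . 2 . . .
Index 7: author = 2

Answer: cursor 2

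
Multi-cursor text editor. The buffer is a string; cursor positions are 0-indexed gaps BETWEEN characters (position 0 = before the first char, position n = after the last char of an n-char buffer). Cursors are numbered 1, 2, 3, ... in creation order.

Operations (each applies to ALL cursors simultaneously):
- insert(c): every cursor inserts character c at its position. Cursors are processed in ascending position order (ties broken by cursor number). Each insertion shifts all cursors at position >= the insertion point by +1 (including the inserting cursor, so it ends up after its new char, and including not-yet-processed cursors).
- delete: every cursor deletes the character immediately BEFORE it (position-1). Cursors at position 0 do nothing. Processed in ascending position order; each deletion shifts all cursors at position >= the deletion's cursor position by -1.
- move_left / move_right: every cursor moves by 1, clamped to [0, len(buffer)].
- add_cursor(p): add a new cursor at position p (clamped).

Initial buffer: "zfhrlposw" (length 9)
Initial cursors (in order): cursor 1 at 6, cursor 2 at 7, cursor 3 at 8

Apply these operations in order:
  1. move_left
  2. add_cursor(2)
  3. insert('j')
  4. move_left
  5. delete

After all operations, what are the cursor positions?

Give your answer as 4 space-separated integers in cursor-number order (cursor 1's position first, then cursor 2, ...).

After op 1 (move_left): buffer="zfhrlposw" (len 9), cursors c1@5 c2@6 c3@7, authorship .........
After op 2 (add_cursor(2)): buffer="zfhrlposw" (len 9), cursors c4@2 c1@5 c2@6 c3@7, authorship .........
After op 3 (insert('j')): buffer="zfjhrljpjojsw" (len 13), cursors c4@3 c1@7 c2@9 c3@11, authorship ..4...1.2.3..
After op 4 (move_left): buffer="zfjhrljpjojsw" (len 13), cursors c4@2 c1@6 c2@8 c3@10, authorship ..4...1.2.3..
After op 5 (delete): buffer="zjhrjjjsw" (len 9), cursors c4@1 c1@4 c2@5 c3@6, authorship .4..123..

Answer: 4 5 6 1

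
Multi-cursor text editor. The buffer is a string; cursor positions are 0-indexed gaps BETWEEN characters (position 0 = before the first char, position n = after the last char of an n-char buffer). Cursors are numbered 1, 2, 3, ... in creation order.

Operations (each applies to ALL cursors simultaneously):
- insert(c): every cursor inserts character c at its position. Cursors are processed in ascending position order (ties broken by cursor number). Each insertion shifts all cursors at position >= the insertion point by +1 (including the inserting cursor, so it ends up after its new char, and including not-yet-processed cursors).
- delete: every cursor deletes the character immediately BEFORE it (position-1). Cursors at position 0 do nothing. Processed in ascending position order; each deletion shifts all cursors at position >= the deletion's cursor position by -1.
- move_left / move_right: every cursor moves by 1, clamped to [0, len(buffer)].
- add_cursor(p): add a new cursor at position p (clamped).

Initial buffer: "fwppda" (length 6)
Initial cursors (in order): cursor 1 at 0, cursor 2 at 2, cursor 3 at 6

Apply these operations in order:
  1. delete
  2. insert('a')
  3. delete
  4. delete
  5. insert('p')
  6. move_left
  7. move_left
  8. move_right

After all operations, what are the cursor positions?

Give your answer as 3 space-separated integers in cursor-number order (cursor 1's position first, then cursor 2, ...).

Answer: 1 1 4

Derivation:
After op 1 (delete): buffer="fppd" (len 4), cursors c1@0 c2@1 c3@4, authorship ....
After op 2 (insert('a')): buffer="afappda" (len 7), cursors c1@1 c2@3 c3@7, authorship 1.2...3
After op 3 (delete): buffer="fppd" (len 4), cursors c1@0 c2@1 c3@4, authorship ....
After op 4 (delete): buffer="pp" (len 2), cursors c1@0 c2@0 c3@2, authorship ..
After op 5 (insert('p')): buffer="ppppp" (len 5), cursors c1@2 c2@2 c3@5, authorship 12..3
After op 6 (move_left): buffer="ppppp" (len 5), cursors c1@1 c2@1 c3@4, authorship 12..3
After op 7 (move_left): buffer="ppppp" (len 5), cursors c1@0 c2@0 c3@3, authorship 12..3
After op 8 (move_right): buffer="ppppp" (len 5), cursors c1@1 c2@1 c3@4, authorship 12..3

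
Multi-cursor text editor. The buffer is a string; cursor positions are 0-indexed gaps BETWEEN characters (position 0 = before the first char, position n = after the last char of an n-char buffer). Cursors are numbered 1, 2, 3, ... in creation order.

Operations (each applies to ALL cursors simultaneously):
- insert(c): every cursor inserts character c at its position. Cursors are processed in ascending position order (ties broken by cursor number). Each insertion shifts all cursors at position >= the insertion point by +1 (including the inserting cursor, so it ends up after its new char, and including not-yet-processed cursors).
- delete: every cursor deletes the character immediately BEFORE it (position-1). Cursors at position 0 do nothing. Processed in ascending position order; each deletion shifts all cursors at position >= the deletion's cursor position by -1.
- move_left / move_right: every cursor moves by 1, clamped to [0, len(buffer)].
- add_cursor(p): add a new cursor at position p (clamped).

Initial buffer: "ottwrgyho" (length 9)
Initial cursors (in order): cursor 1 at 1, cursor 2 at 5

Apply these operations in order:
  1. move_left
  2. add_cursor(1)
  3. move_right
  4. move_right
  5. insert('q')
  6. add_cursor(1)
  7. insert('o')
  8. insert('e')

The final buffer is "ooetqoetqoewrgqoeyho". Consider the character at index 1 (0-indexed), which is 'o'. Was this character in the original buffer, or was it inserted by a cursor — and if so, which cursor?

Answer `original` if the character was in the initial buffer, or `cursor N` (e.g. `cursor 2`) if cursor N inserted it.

After op 1 (move_left): buffer="ottwrgyho" (len 9), cursors c1@0 c2@4, authorship .........
After op 2 (add_cursor(1)): buffer="ottwrgyho" (len 9), cursors c1@0 c3@1 c2@4, authorship .........
After op 3 (move_right): buffer="ottwrgyho" (len 9), cursors c1@1 c3@2 c2@5, authorship .........
After op 4 (move_right): buffer="ottwrgyho" (len 9), cursors c1@2 c3@3 c2@6, authorship .........
After op 5 (insert('q')): buffer="otqtqwrgqyho" (len 12), cursors c1@3 c3@5 c2@9, authorship ..1.3...2...
After op 6 (add_cursor(1)): buffer="otqtqwrgqyho" (len 12), cursors c4@1 c1@3 c3@5 c2@9, authorship ..1.3...2...
After op 7 (insert('o')): buffer="ootqotqowrgqoyho" (len 16), cursors c4@2 c1@5 c3@8 c2@13, authorship .4.11.33...22...
After op 8 (insert('e')): buffer="ooetqoetqoewrgqoeyho" (len 20), cursors c4@3 c1@7 c3@11 c2@17, authorship .44.111.333...222...
Authorship (.=original, N=cursor N): . 4 4 . 1 1 1 . 3 3 3 . . . 2 2 2 . . .
Index 1: author = 4

Answer: cursor 4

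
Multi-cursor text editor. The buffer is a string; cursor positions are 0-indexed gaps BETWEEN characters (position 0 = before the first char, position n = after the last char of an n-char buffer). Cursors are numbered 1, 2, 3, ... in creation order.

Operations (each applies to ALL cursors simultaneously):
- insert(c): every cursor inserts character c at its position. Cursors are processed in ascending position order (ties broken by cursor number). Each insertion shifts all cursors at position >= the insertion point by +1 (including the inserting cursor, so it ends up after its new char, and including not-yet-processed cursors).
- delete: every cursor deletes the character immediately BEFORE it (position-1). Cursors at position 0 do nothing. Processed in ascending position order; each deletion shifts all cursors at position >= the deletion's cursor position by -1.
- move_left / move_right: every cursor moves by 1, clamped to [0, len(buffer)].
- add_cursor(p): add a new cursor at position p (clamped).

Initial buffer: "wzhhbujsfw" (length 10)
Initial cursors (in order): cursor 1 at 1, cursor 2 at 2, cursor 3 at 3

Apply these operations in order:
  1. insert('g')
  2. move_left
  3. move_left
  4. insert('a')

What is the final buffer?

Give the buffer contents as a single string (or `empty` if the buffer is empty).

Answer: awgazgahghbujsfw

Derivation:
After op 1 (insert('g')): buffer="wgzghghbujsfw" (len 13), cursors c1@2 c2@4 c3@6, authorship .1.2.3.......
After op 2 (move_left): buffer="wgzghghbujsfw" (len 13), cursors c1@1 c2@3 c3@5, authorship .1.2.3.......
After op 3 (move_left): buffer="wgzghghbujsfw" (len 13), cursors c1@0 c2@2 c3@4, authorship .1.2.3.......
After op 4 (insert('a')): buffer="awgazgahghbujsfw" (len 16), cursors c1@1 c2@4 c3@7, authorship 1.12.23.3.......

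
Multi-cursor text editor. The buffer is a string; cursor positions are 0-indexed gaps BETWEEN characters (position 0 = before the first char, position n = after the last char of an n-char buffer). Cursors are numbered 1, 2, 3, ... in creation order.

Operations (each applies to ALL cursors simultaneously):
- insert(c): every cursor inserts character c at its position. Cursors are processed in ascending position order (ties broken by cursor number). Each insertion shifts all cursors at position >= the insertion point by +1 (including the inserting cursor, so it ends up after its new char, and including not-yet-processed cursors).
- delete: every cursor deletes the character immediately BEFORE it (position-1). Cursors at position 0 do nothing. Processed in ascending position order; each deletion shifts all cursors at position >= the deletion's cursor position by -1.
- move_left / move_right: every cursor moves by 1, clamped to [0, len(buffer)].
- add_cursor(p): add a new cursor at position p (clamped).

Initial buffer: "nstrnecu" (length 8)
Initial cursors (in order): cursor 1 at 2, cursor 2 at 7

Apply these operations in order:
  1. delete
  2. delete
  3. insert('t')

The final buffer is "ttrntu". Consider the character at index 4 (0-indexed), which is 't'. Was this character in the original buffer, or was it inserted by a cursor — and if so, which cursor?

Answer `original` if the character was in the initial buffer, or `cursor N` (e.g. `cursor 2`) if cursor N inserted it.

Answer: cursor 2

Derivation:
After op 1 (delete): buffer="ntrneu" (len 6), cursors c1@1 c2@5, authorship ......
After op 2 (delete): buffer="trnu" (len 4), cursors c1@0 c2@3, authorship ....
After op 3 (insert('t')): buffer="ttrntu" (len 6), cursors c1@1 c2@5, authorship 1...2.
Authorship (.=original, N=cursor N): 1 . . . 2 .
Index 4: author = 2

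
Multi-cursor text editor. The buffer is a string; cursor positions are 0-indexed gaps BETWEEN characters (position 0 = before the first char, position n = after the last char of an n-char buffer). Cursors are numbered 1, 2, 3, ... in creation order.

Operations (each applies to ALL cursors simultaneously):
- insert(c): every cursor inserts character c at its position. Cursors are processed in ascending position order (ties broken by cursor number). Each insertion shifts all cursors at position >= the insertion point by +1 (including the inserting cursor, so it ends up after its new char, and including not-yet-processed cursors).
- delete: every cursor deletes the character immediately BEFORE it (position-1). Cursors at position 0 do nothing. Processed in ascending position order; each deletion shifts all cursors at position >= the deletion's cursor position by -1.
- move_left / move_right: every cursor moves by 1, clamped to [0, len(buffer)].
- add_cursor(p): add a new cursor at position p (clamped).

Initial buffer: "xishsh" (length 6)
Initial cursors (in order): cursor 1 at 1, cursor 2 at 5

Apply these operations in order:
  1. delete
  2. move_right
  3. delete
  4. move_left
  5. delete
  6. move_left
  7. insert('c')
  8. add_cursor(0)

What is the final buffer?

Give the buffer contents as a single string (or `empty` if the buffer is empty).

After op 1 (delete): buffer="ishh" (len 4), cursors c1@0 c2@3, authorship ....
After op 2 (move_right): buffer="ishh" (len 4), cursors c1@1 c2@4, authorship ....
After op 3 (delete): buffer="sh" (len 2), cursors c1@0 c2@2, authorship ..
After op 4 (move_left): buffer="sh" (len 2), cursors c1@0 c2@1, authorship ..
After op 5 (delete): buffer="h" (len 1), cursors c1@0 c2@0, authorship .
After op 6 (move_left): buffer="h" (len 1), cursors c1@0 c2@0, authorship .
After op 7 (insert('c')): buffer="cch" (len 3), cursors c1@2 c2@2, authorship 12.
After op 8 (add_cursor(0)): buffer="cch" (len 3), cursors c3@0 c1@2 c2@2, authorship 12.

Answer: cch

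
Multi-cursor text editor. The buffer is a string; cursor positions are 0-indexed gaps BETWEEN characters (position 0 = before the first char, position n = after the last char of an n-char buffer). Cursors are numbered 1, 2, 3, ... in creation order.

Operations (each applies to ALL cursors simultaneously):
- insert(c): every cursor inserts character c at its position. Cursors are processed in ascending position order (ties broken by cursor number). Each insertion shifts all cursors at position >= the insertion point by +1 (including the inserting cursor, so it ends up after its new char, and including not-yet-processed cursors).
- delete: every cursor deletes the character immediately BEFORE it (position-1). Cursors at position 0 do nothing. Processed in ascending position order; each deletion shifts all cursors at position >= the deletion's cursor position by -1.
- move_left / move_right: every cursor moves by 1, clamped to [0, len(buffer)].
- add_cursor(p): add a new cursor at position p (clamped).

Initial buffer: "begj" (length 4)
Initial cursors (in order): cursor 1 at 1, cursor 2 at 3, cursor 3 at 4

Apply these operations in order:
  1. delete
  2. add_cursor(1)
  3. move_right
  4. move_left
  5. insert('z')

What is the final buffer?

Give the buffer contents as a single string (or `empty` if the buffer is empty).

After op 1 (delete): buffer="e" (len 1), cursors c1@0 c2@1 c3@1, authorship .
After op 2 (add_cursor(1)): buffer="e" (len 1), cursors c1@0 c2@1 c3@1 c4@1, authorship .
After op 3 (move_right): buffer="e" (len 1), cursors c1@1 c2@1 c3@1 c4@1, authorship .
After op 4 (move_left): buffer="e" (len 1), cursors c1@0 c2@0 c3@0 c4@0, authorship .
After op 5 (insert('z')): buffer="zzzze" (len 5), cursors c1@4 c2@4 c3@4 c4@4, authorship 1234.

Answer: zzzze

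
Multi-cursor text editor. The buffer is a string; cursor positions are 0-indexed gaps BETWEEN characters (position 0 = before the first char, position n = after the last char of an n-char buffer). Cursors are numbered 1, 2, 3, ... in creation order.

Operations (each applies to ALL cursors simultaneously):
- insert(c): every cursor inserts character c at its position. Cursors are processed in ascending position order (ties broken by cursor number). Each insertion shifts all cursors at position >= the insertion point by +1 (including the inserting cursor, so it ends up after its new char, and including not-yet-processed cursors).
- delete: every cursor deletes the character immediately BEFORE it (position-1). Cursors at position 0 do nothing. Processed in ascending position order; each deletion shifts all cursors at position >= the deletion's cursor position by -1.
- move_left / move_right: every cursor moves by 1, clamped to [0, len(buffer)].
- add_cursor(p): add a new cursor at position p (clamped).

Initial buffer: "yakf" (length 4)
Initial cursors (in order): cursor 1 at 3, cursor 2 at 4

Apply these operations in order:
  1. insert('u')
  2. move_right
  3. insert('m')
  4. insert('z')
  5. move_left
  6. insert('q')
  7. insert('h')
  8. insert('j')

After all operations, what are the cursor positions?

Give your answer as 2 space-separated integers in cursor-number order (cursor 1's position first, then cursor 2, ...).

Answer: 9 15

Derivation:
After op 1 (insert('u')): buffer="yakufu" (len 6), cursors c1@4 c2@6, authorship ...1.2
After op 2 (move_right): buffer="yakufu" (len 6), cursors c1@5 c2@6, authorship ...1.2
After op 3 (insert('m')): buffer="yakufmum" (len 8), cursors c1@6 c2@8, authorship ...1.122
After op 4 (insert('z')): buffer="yakufmzumz" (len 10), cursors c1@7 c2@10, authorship ...1.11222
After op 5 (move_left): buffer="yakufmzumz" (len 10), cursors c1@6 c2@9, authorship ...1.11222
After op 6 (insert('q')): buffer="yakufmqzumqz" (len 12), cursors c1@7 c2@11, authorship ...1.1112222
After op 7 (insert('h')): buffer="yakufmqhzumqhz" (len 14), cursors c1@8 c2@13, authorship ...1.111122222
After op 8 (insert('j')): buffer="yakufmqhjzumqhjz" (len 16), cursors c1@9 c2@15, authorship ...1.11111222222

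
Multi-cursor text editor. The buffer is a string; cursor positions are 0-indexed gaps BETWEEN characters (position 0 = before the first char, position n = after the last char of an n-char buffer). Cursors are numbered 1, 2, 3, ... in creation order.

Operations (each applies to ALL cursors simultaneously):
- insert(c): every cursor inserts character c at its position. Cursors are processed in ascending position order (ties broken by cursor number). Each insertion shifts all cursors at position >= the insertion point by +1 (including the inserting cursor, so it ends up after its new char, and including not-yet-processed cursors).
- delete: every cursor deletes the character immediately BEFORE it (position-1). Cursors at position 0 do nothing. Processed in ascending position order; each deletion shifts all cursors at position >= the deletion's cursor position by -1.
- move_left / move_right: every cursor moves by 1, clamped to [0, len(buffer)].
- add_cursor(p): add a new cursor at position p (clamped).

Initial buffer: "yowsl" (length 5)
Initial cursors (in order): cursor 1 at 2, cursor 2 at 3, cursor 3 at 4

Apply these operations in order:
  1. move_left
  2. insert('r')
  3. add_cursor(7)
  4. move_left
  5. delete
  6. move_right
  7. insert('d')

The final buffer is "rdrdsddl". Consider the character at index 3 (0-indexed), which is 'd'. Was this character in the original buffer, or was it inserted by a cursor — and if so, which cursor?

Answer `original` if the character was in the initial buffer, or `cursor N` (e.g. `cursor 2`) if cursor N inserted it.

Answer: cursor 2

Derivation:
After op 1 (move_left): buffer="yowsl" (len 5), cursors c1@1 c2@2 c3@3, authorship .....
After op 2 (insert('r')): buffer="yrorwrsl" (len 8), cursors c1@2 c2@4 c3@6, authorship .1.2.3..
After op 3 (add_cursor(7)): buffer="yrorwrsl" (len 8), cursors c1@2 c2@4 c3@6 c4@7, authorship .1.2.3..
After op 4 (move_left): buffer="yrorwrsl" (len 8), cursors c1@1 c2@3 c3@5 c4@6, authorship .1.2.3..
After op 5 (delete): buffer="rrsl" (len 4), cursors c1@0 c2@1 c3@2 c4@2, authorship 12..
After op 6 (move_right): buffer="rrsl" (len 4), cursors c1@1 c2@2 c3@3 c4@3, authorship 12..
After op 7 (insert('d')): buffer="rdrdsddl" (len 8), cursors c1@2 c2@4 c3@7 c4@7, authorship 1122.34.
Authorship (.=original, N=cursor N): 1 1 2 2 . 3 4 .
Index 3: author = 2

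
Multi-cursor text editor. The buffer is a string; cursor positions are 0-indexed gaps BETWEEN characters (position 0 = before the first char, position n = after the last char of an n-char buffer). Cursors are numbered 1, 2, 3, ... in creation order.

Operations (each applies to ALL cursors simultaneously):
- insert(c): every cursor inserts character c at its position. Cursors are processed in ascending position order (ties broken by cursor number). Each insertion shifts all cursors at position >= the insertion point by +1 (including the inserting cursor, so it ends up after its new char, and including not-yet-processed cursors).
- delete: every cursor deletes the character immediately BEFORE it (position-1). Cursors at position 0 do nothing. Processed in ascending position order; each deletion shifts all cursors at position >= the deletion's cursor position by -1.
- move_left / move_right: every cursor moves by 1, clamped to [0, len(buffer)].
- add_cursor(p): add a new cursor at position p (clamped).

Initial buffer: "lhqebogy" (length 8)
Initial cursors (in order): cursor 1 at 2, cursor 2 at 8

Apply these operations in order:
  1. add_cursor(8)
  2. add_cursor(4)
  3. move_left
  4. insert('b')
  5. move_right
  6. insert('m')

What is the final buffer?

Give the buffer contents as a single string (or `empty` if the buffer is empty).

After op 1 (add_cursor(8)): buffer="lhqebogy" (len 8), cursors c1@2 c2@8 c3@8, authorship ........
After op 2 (add_cursor(4)): buffer="lhqebogy" (len 8), cursors c1@2 c4@4 c2@8 c3@8, authorship ........
After op 3 (move_left): buffer="lhqebogy" (len 8), cursors c1@1 c4@3 c2@7 c3@7, authorship ........
After op 4 (insert('b')): buffer="lbhqbebogbby" (len 12), cursors c1@2 c4@5 c2@11 c3@11, authorship .1..4....23.
After op 5 (move_right): buffer="lbhqbebogbby" (len 12), cursors c1@3 c4@6 c2@12 c3@12, authorship .1..4....23.
After op 6 (insert('m')): buffer="lbhmqbembogbbymm" (len 16), cursors c1@4 c4@8 c2@16 c3@16, authorship .1.1.4.4...23.23

Answer: lbhmqbembogbbymm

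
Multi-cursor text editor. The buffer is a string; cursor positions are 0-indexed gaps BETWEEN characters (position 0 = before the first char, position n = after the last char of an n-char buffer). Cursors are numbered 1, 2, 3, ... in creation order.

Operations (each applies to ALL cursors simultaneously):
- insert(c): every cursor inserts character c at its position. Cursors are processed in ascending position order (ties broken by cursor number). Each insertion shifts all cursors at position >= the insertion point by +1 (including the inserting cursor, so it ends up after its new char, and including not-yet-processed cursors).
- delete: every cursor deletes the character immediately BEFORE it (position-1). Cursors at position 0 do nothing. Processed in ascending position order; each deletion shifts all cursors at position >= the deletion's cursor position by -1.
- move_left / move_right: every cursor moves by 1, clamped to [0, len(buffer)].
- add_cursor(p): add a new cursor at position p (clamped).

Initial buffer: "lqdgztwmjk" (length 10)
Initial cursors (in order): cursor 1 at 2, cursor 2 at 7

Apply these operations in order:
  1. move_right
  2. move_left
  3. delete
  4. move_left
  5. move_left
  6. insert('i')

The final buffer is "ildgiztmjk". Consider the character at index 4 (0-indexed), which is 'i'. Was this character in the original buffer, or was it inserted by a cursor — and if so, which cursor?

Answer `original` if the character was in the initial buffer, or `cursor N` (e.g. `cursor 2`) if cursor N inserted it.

Answer: cursor 2

Derivation:
After op 1 (move_right): buffer="lqdgztwmjk" (len 10), cursors c1@3 c2@8, authorship ..........
After op 2 (move_left): buffer="lqdgztwmjk" (len 10), cursors c1@2 c2@7, authorship ..........
After op 3 (delete): buffer="ldgztmjk" (len 8), cursors c1@1 c2@5, authorship ........
After op 4 (move_left): buffer="ldgztmjk" (len 8), cursors c1@0 c2@4, authorship ........
After op 5 (move_left): buffer="ldgztmjk" (len 8), cursors c1@0 c2@3, authorship ........
After op 6 (insert('i')): buffer="ildgiztmjk" (len 10), cursors c1@1 c2@5, authorship 1...2.....
Authorship (.=original, N=cursor N): 1 . . . 2 . . . . .
Index 4: author = 2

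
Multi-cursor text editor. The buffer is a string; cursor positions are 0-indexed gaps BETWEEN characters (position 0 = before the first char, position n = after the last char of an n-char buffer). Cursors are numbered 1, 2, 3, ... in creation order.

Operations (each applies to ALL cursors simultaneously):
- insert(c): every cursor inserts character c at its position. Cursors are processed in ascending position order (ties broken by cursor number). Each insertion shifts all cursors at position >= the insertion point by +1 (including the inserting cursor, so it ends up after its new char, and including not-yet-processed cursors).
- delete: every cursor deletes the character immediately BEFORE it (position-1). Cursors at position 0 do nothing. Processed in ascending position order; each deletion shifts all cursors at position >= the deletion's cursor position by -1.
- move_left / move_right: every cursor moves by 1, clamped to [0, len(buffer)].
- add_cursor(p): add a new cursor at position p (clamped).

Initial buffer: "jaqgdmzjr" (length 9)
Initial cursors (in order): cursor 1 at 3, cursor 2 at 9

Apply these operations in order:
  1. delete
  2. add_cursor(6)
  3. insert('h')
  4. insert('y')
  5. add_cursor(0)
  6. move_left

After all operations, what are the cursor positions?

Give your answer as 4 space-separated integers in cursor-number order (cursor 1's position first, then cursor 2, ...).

After op 1 (delete): buffer="jagdmzj" (len 7), cursors c1@2 c2@7, authorship .......
After op 2 (add_cursor(6)): buffer="jagdmzj" (len 7), cursors c1@2 c3@6 c2@7, authorship .......
After op 3 (insert('h')): buffer="jahgdmzhjh" (len 10), cursors c1@3 c3@8 c2@10, authorship ..1....3.2
After op 4 (insert('y')): buffer="jahygdmzhyjhy" (len 13), cursors c1@4 c3@10 c2@13, authorship ..11....33.22
After op 5 (add_cursor(0)): buffer="jahygdmzhyjhy" (len 13), cursors c4@0 c1@4 c3@10 c2@13, authorship ..11....33.22
After op 6 (move_left): buffer="jahygdmzhyjhy" (len 13), cursors c4@0 c1@3 c3@9 c2@12, authorship ..11....33.22

Answer: 3 12 9 0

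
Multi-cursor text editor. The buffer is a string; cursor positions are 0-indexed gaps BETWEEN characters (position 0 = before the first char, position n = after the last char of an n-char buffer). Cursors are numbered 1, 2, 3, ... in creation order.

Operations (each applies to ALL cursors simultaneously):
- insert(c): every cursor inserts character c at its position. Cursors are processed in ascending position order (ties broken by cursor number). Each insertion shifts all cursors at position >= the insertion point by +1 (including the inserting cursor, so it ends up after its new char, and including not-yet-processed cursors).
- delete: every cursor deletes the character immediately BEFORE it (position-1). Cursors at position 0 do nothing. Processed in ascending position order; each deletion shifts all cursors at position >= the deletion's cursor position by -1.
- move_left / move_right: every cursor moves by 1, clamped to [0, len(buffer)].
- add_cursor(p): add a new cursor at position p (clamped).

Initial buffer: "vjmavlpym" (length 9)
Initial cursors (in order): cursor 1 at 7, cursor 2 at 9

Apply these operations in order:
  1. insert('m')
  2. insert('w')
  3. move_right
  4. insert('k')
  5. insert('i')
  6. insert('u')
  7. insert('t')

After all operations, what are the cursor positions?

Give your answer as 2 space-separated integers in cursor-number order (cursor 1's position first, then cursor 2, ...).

Answer: 14 21

Derivation:
After op 1 (insert('m')): buffer="vjmavlpmymm" (len 11), cursors c1@8 c2@11, authorship .......1..2
After op 2 (insert('w')): buffer="vjmavlpmwymmw" (len 13), cursors c1@9 c2@13, authorship .......11..22
After op 3 (move_right): buffer="vjmavlpmwymmw" (len 13), cursors c1@10 c2@13, authorship .......11..22
After op 4 (insert('k')): buffer="vjmavlpmwykmmwk" (len 15), cursors c1@11 c2@15, authorship .......11.1.222
After op 5 (insert('i')): buffer="vjmavlpmwykimmwki" (len 17), cursors c1@12 c2@17, authorship .......11.11.2222
After op 6 (insert('u')): buffer="vjmavlpmwykiummwkiu" (len 19), cursors c1@13 c2@19, authorship .......11.111.22222
After op 7 (insert('t')): buffer="vjmavlpmwykiutmmwkiut" (len 21), cursors c1@14 c2@21, authorship .......11.1111.222222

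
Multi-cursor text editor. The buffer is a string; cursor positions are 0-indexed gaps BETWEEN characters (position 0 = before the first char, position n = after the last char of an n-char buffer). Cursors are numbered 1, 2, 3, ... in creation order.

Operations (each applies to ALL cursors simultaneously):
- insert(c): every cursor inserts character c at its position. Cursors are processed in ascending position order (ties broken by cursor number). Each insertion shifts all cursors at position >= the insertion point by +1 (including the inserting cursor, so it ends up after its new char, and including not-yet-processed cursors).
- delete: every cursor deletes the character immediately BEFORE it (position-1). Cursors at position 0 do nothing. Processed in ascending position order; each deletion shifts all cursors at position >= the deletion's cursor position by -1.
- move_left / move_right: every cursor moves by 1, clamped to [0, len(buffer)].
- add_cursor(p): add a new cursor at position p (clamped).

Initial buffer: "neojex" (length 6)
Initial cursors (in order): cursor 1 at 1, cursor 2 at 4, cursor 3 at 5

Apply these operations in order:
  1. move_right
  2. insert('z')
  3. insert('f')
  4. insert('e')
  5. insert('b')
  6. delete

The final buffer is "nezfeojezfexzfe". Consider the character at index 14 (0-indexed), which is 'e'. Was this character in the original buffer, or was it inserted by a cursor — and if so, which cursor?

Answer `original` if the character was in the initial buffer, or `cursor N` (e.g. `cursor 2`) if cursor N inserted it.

After op 1 (move_right): buffer="neojex" (len 6), cursors c1@2 c2@5 c3@6, authorship ......
After op 2 (insert('z')): buffer="nezojezxz" (len 9), cursors c1@3 c2@7 c3@9, authorship ..1...2.3
After op 3 (insert('f')): buffer="nezfojezfxzf" (len 12), cursors c1@4 c2@9 c3@12, authorship ..11...22.33
After op 4 (insert('e')): buffer="nezfeojezfexzfe" (len 15), cursors c1@5 c2@11 c3@15, authorship ..111...222.333
After op 5 (insert('b')): buffer="nezfebojezfebxzfeb" (len 18), cursors c1@6 c2@13 c3@18, authorship ..1111...2222.3333
After op 6 (delete): buffer="nezfeojezfexzfe" (len 15), cursors c1@5 c2@11 c3@15, authorship ..111...222.333
Authorship (.=original, N=cursor N): . . 1 1 1 . . . 2 2 2 . 3 3 3
Index 14: author = 3

Answer: cursor 3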